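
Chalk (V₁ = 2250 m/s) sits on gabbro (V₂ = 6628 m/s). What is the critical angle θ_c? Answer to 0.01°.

19.84°

At critical incidence the refracted ray runs along the interface (θ₂ = 90°), so sin θ_c = V₁/V₂.
θ_c = arcsin(2250/6628) = arcsin 0.3395 = 19.84°.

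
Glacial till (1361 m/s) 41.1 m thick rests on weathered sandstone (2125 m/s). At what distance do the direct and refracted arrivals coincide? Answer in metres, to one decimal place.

175.6 m

θ_c = arcsin(1361/2125) = 39.83°, so cos θ_c = 0.7680 and tᵢ = 2h cos θ_c/V₁ = 0.0464 s.
At crossover x/V₁ = x/V₂ + tᵢ ⇒ x = tᵢ/(1/V₁ − 1/V₂) = 0.04638/(7.3475e-04 − 4.7059e-04) = 175.59 m.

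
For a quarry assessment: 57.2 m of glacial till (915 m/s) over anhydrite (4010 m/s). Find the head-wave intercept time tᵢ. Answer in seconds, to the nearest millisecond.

tᵢ = 2h·√(V₂²−V₁²)/(V₁V₂).
√(V₂²−V₁²) = √(4010²−915²) = 3904.2 m/s.
tᵢ = 2·57.2·3904.2/(915·4010) = 0.12173 s.

0.122 s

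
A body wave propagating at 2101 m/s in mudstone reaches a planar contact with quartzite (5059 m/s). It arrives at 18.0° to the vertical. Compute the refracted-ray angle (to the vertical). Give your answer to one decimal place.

Snell's law: sin θ₂ = (V₂/V₁)·sin θ₁ = (5059/2101)·sin 18.0° = 0.7441.
θ₂ = arcsin 0.7441 = 48.08° from the normal.

48.1°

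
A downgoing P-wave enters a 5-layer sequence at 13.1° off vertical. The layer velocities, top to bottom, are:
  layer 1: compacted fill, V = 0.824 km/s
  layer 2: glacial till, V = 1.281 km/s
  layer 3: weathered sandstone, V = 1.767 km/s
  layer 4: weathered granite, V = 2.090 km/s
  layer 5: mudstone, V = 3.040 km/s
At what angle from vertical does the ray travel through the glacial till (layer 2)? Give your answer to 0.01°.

20.63°

Ray parameter p = sin 13.1° / 0.824 = 2.7506e-01 s/km.
sin θ_2 = p·V_2 = 2.7506e-01 × 1.281 = 0.3524.
θ_2 = 20.63° from the vertical.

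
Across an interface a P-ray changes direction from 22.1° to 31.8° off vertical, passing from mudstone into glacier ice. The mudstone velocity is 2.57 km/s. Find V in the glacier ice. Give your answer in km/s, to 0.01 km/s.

3.60 km/s

Snell's law: sin 22.1°/V₁ = sin 31.8°/V₂.
V₂ = V₁·sin 31.8°/sin 22.1° = 2.57 × 1.4006 = 3.60 km/s.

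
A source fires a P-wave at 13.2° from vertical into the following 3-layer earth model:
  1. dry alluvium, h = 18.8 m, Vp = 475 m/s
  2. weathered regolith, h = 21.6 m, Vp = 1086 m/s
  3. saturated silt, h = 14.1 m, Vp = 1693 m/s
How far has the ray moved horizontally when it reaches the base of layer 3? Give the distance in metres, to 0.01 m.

Ray parameter p = sin 13.2° / 475 m/s = 4.8074e-04 s/m.
Layer 1: θ = 13.20°; offset = 18.8·tan 13.20° = 4.4095 m.
Layer 2: sin θ = p·1086 = 0.5221 → θ = 31.47°; offset = 21.6·tan 31.47° = 13.2220 m.
Layer 3: sin θ = p·1693 = 0.8139 → θ = 54.48°; offset = 14.1·tan 54.48° = 19.7513 m.
Summing the layer offsets gives 37.3828 m.

37.38 m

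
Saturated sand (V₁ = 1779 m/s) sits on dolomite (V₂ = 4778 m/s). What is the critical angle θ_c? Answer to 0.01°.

Critical incidence: sin θ_c = V₁/V₂ = 1779/4778 = 0.3723.
θ_c = arcsin 0.3723 = 21.86°.

21.86°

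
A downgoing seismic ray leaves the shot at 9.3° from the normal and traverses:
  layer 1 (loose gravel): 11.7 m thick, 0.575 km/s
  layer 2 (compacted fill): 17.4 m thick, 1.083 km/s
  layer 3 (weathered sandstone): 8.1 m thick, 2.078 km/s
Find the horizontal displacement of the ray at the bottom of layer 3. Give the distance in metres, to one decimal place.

13.3 m

Apply Snell's law at each interface; in layer i the horizontal offset is hᵢ·tan θᵢ.
Layer 1: θ = 9.30°; offset = 11.7·tan 9.30° = 1.916 m.
Layer 2: sin θ = 1.083·sin 9.3°/0.575 = 0.3044, θ = 17.72°; offset = 17.4·tan 17.72° = 5.560 m.
Layer 3: sin θ = 2.078·sin 9.3°/0.575 = 0.5840, θ = 35.73°; offset = 8.1·tan 35.73° = 5.828 m.
Summing the layer offsets gives 13.304 m.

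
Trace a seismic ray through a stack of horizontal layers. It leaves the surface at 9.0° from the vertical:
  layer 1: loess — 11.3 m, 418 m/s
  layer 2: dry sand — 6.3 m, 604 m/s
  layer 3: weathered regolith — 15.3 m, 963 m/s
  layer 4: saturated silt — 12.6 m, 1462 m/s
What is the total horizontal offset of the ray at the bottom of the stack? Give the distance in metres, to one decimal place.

p = sin θ₁/V₁ = sin 9.0°/418 = 3.7425e-04 s/m is conserved through the stack.
Layer 1: θ = 9.00°; offset = 11.3·tan 9.00° = 1.790 m.
Layer 2: sin θ = p·604 = 0.2260 → θ = 13.06°; offset = 6.3·tan 13.06° = 1.462 m.
Layer 3: sin θ = p·963 = 0.3604 → θ = 21.12°; offset = 15.3·tan 21.12° = 5.911 m.
Layer 4: sin θ = p·1462 = 0.5471 → θ = 33.17°; offset = 12.6·tan 33.17° = 8.236 m.
Total horizontal offset = 17.399 m.

17.4 m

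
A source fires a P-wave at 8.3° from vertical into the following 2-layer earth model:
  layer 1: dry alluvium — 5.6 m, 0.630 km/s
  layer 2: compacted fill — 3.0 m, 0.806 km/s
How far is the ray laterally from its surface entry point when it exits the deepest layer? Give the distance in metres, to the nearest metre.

1 m

Apply Snell's law at each interface; in layer i the horizontal offset is hᵢ·tan θᵢ.
Layer 1: θ = 8.30°; offset = 5.6·tan 8.30° = 0.817 m.
Layer 2: sin θ = 0.806·sin 8.3°/0.630 = 0.1847, θ = 10.64°; offset = 3.0·tan 10.64° = 0.564 m.
Total horizontal offset = 1.381 m.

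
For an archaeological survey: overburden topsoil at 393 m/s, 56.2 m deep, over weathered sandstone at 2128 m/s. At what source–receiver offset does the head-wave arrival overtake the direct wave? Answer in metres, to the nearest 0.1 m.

θ_c = arcsin(393/2128) = 10.64°, so cos θ_c = 0.9828 and tᵢ = 2h cos θ_c/V₁ = 0.2811 s.
At crossover x/V₁ = x/V₂ + tᵢ ⇒ x = tᵢ/(1/V₁ − 1/V₂) = 0.28109/(2.5445e-03 − 4.6992e-04) = 135.49 m.

135.5 m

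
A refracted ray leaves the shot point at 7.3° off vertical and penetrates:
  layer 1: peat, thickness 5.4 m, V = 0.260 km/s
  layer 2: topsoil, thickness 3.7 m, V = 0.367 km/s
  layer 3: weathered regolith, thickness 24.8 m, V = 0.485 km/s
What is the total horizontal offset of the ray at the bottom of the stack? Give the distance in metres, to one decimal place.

Apply Snell's law at each interface; in layer i the horizontal offset is hᵢ·tan θᵢ.
Layer 1: θ = 7.30°; offset = 5.4·tan 7.30° = 0.692 m.
Layer 2: sin θ = 0.367·sin 7.3°/0.260 = 0.1794, θ = 10.33°; offset = 3.7·tan 10.33° = 0.675 m.
Layer 3: sin θ = 0.485·sin 7.3°/0.260 = 0.2370, θ = 13.71°; offset = 24.8·tan 13.71° = 6.051 m.
Total horizontal offset = 7.417 m.

7.4 m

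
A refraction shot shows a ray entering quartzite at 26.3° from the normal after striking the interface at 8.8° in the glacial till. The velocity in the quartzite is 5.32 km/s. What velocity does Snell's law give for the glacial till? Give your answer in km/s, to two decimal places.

sin 8.8° = 0.1530; sin 26.3° = 0.4431.
V₁ = V₂·(sin θ₁/sin θ₂) = 5.32·(0.1530/0.4431) = 1.84 km/s.

1.84 km/s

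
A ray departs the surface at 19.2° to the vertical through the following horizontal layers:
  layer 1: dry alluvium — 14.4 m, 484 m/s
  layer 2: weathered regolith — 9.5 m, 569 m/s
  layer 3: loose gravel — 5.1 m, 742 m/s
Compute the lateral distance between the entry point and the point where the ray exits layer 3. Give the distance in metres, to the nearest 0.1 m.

12.0 m

Apply Snell's law at each interface; in layer i the horizontal offset is hᵢ·tan θᵢ.
Layer 1: θ = 19.20°; offset = 14.4·tan 19.20° = 5.015 m.
Layer 2: sin θ = 569·sin 19.2°/484 = 0.3866, θ = 22.74°; offset = 9.5·tan 22.74° = 3.983 m.
Layer 3: sin θ = 742·sin 19.2°/484 = 0.5042, θ = 30.28°; offset = 5.1·tan 30.28° = 2.977 m.
Σ offsets = 11.975 m.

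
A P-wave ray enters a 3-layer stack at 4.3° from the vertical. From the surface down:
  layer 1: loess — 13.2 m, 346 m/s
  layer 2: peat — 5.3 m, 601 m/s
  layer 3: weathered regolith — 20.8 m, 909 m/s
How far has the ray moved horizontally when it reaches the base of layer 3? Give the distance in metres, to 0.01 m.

5.87 m

Apply Snell's law at each interface; in layer i the horizontal offset is hᵢ·tan θᵢ.
Layer 1: θ = 4.30°; offset = 13.2·tan 4.30° = 0.9925 m.
Layer 2: sin θ = 601·sin 4.3°/346 = 0.1302, θ = 7.48°; offset = 5.3·tan 7.48° = 0.6962 m.
Layer 3: sin θ = 909·sin 4.3°/346 = 0.1970, θ = 11.36°; offset = 20.8·tan 11.36° = 4.1791 m.
Summing the layer offsets gives 5.8678 m.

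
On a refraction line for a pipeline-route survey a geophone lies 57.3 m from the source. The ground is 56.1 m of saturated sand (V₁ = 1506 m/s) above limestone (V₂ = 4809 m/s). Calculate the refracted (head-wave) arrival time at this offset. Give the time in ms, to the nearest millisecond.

83 ms

t = x/V₂ + 2h·√(V₂²−V₁²)/(V₁V₂).
√(V₂²−V₁²) = √(4809²−1506²) = 4567.1 m/s; delay term = 2·56.1·4567.1/(1506·4809) = 0.07075 s.
t = 57.3/4809 + 0.07075 = 0.08267 s.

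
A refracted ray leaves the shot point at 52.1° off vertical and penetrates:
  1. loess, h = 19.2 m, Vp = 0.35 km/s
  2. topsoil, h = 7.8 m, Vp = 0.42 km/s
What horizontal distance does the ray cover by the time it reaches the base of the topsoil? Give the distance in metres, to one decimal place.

47.6 m

Ray parameter p = sin 52.1° / 0.35 km/s = 2.2545e+00 s/km.
Layer 1: θ = 52.10°; offset = 19.2·tan 52.10° = 24.663 m.
Layer 2: sin θ = p·0.42 = 0.9469 → θ = 71.24°; offset = 7.8·tan 71.24° = 22.971 m.
Σ offsets = 47.635 m.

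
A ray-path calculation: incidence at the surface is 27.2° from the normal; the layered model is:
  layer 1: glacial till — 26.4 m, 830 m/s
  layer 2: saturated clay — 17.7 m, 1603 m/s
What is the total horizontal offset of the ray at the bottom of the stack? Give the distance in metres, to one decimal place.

p = sin θ₁/V₁ = sin 27.2°/830 = 5.5072e-04 s/m is conserved through the stack.
Layer 1: θ = 27.20°; offset = 26.4·tan 27.20° = 13.568 m.
Layer 2: sin θ = p·1603 = 0.8828 → θ = 61.98°; offset = 17.7·tan 61.98° = 33.264 m.
Total horizontal offset = 46.832 m.

46.8 m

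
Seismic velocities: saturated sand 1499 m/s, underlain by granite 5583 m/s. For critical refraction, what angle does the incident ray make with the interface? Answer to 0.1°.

At critical incidence the refracted ray runs along the interface (θ₂ = 90°), so sin θ_c = V₁/V₂.
θ_c = arcsin(1499/5583) = arcsin 0.2685 = 15.57°.
Measured from the interface: 90° − 15.57° = 74.43°.

74.4°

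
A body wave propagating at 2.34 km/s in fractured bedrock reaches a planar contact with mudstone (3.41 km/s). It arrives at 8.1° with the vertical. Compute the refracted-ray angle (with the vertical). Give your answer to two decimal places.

sin θ₁/V₁ = sin θ₂/V₂ ⇒ sin θ₂ = 3.41·sin 8.1°/2.34 = 3.41·0.1409/2.34 = 0.2053.
θ₂ = sin⁻¹(0.2053) = 11.85° (from vertical).

11.85°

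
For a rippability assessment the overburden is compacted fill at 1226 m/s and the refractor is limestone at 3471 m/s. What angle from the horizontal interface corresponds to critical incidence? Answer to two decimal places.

69.32°

At critical incidence the refracted ray runs along the interface (θ₂ = 90°), so sin θ_c = V₁/V₂.
θ_c = arcsin(1226/3471) = arcsin 0.3532 = 20.68°.
Measured from the interface: 90° − 20.68° = 69.32°.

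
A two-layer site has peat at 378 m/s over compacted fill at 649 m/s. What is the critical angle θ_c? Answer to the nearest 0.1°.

35.6°

Critical incidence: sin θ_c = V₁/V₂ = 378/649 = 0.5824.
θ_c = arcsin 0.5824 = 35.62°.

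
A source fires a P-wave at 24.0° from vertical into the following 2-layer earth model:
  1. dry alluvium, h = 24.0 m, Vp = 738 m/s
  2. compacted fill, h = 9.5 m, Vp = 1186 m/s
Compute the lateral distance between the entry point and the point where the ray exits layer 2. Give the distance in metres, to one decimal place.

p = sin θ₁/V₁ = sin 24.0°/738 = 5.5113e-04 s/m is conserved through the stack.
Layer 1: θ = 24.00°; offset = 24.0·tan 24.00° = 10.685 m.
Layer 2: sin θ = p·1186 = 0.6536 → θ = 40.82°; offset = 9.5·tan 40.82° = 8.205 m.
Total horizontal offset = 18.891 m.

18.9 m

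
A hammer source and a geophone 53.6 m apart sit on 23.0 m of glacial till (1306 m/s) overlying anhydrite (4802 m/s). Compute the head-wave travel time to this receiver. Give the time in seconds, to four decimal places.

0.0451 s

θ_c = arcsin(V₁/V₂) = arcsin(1306/4802) = 15.78°, cos θ_c = 0.9623.
Intercept time tᵢ = 2h cos θ_c / V₁ = 2·23.0·0.9623/1306 = 0.03389 s.
t = x/V₂ + tᵢ = 53.6/4802 + 0.03389 = 0.04506 s.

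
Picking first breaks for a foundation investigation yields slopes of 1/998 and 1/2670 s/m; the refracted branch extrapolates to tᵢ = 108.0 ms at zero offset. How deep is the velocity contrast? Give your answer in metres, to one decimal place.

h = tᵢ·V₁·V₂ / (2·√(V₂²−V₁²)).
√(V₂²−V₁²) = √(2670² − 998²) = 2476.5 m/s.
h = 0.108 s × 998 × 2670 / (2 × 2476.5) = 58.10 m.

58.1 m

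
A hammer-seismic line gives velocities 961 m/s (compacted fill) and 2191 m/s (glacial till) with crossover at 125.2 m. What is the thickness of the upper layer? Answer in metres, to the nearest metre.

x_cross = 2h·√((V₂+V₁)/(V₂−V₁)) → h = x_cross / (2·√((V₂+V₁)/(V₂−V₁))).
√((V₂+V₁)/(V₂−V₁)) = √((2191+961)/(2191−961)) = 1.6008.
h = 125.2 / (2·1.6008) = 39.11 m.

39 m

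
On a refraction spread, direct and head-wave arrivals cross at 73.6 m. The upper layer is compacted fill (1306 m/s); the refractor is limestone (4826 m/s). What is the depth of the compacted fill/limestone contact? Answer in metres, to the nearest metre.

28 m

x_cross = 2h·√((V₂+V₁)/(V₂−V₁)) → h = x_cross / (2·√((V₂+V₁)/(V₂−V₁))).
√((V₂+V₁)/(V₂−V₁)) = √((4826+1306)/(4826−1306)) = 1.3199.
h = 73.6 / (2·1.3199) = 27.88 m.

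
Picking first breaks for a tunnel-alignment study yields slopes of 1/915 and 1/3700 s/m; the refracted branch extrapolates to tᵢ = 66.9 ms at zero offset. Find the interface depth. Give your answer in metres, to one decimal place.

θ_c = arcsin(915/3700) = 14.32°; cos θ_c = 0.9689.
tᵢ = 2h cos θ_c/V₁ ⇒ h = tᵢ·V₁/(2 cos θ_c) = 0.0669·915/(2·0.9689) = 31.59 m.

31.6 m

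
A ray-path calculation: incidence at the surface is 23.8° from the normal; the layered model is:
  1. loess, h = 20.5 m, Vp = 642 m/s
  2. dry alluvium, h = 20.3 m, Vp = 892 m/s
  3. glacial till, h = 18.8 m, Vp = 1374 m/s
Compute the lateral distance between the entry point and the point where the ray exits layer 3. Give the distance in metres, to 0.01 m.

55.00 m

Apply Snell's law at each interface; in layer i the horizontal offset is hᵢ·tan θᵢ.
Layer 1: θ = 23.80°; offset = 20.5·tan 23.80° = 9.0416 m.
Layer 2: sin θ = 892·sin 23.8°/642 = 0.5607, θ = 34.10°; offset = 20.3·tan 34.10° = 13.7459 m.
Layer 3: sin θ = 1374·sin 23.8°/642 = 0.8637, θ = 59.73°; offset = 18.8·tan 59.73° = 32.2115 m.
Summing the layer offsets gives 54.9990 m.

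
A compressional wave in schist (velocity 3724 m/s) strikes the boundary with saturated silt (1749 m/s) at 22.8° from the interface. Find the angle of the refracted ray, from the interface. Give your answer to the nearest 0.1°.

Angle from the normal: 90° − 22.8° = 67.2°.
sin θ₁/V₁ = sin θ₂/V₂ ⇒ sin θ₂ = 1749·sin 67.2°/3724 = 1749·0.9219/3724 = 0.4330.
θ₂ = arcsin 0.4330 = 25.66° from the normal.
From the interface: 90° − 25.66° = 64.34°.

64.3°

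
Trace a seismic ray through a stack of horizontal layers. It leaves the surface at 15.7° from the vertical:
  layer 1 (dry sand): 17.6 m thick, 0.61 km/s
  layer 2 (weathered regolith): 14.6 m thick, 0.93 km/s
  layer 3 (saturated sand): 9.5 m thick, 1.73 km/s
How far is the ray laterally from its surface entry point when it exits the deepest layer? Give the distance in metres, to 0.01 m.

p = sin θ₁/V₁ = sin 15.7°/0.61 = 4.4361e-01 s/km is conserved through the stack.
Layer 1: θ = 15.70°; offset = 17.6·tan 15.70° = 4.9471 m.
Layer 2: sin θ = p·0.93 = 0.4126 → θ = 24.37°; offset = 14.6·tan 24.37° = 6.6122 m.
Layer 3: sin θ = p·1.73 = 0.7674 → θ = 50.12°; offset = 9.5·tan 50.12° = 11.3718 m.
Σ offsets = 22.9312 m.

22.93 m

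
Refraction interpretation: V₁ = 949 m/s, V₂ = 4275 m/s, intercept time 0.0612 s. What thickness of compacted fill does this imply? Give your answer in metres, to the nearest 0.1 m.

θ_c = arcsin(949/4275) = 12.83°; cos θ_c = 0.9750.
tᵢ = 2h cos θ_c/V₁ ⇒ h = tᵢ·V₁/(2 cos θ_c) = 0.0612·949/(2·0.9750) = 29.78 m.

29.8 m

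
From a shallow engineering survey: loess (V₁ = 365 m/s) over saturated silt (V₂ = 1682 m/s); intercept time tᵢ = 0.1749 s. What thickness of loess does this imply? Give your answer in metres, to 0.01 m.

32.70 m

h = tᵢ·V₁·V₂ / (2·√(V₂²−V₁²)).
√(V₂²−V₁²) = √(1682² − 365²) = 1641.9 m/s.
h = 0.1749 s × 365 × 1682 / (2 × 1641.9) = 32.70 m.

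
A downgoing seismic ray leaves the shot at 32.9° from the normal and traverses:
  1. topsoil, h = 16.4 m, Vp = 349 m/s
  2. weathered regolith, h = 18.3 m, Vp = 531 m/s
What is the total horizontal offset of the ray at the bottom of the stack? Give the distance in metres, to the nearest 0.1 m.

Apply Snell's law at each interface; in layer i the horizontal offset is hᵢ·tan θᵢ.
Layer 1: θ = 32.90°; offset = 16.4·tan 32.90° = 10.610 m.
Layer 2: sin θ = 531·sin 32.9°/349 = 0.8264, θ = 55.73°; offset = 18.3·tan 55.73° = 26.861 m.
Summing the layer offsets gives 37.471 m.

37.5 m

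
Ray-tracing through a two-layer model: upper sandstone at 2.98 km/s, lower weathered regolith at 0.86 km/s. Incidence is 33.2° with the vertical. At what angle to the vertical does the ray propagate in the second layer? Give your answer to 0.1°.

sin θ₁/V₁ = sin θ₂/V₂ ⇒ sin θ₂ = 0.86·sin 33.2°/2.98 = 0.86·0.5476/2.98 = 0.1580.
θ₂ = sin⁻¹(0.1580) = 9.09° (from vertical).

9.1°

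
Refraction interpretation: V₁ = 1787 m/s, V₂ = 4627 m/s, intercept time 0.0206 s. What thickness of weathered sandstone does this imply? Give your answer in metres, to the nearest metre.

θ_c = arcsin(1787/4627) = 22.72°; cos θ_c = 0.9224.
tᵢ = 2h cos θ_c/V₁ ⇒ h = tᵢ·V₁/(2 cos θ_c) = 0.0206·1787/(2·0.9224) = 19.95 m.

20 m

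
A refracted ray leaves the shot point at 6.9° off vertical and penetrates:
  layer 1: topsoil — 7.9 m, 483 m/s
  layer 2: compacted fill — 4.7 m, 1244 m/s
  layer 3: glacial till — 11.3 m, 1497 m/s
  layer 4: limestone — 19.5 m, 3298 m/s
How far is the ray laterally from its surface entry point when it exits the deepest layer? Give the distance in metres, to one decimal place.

35.0 m

Ray parameter p = sin 6.9° / 483 m/s = 2.4873e-04 s/m.
Layer 1: θ = 6.90°; offset = 7.9·tan 6.90° = 0.956 m.
Layer 2: sin θ = p·1244 = 0.3094 → θ = 18.02°; offset = 4.7·tan 18.02° = 1.529 m.
Layer 3: sin θ = p·1497 = 0.3723 → θ = 21.86°; offset = 11.3·tan 21.86° = 4.534 m.
Layer 4: sin θ = p·3298 = 0.8203 → θ = 55.12°; offset = 19.5·tan 55.12° = 27.969 m.
Total horizontal offset = 34.988 m.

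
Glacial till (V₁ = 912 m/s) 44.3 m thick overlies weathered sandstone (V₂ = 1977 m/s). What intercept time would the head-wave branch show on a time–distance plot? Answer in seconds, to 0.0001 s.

0.0862 s

tᵢ = 2h·√(V₂²−V₁²)/(V₁V₂).
√(V₂²−V₁²) = √(1977²−912²) = 1754.1 m/s.
tᵢ = 2·44.3·1754.1/(912·1977) = 0.08619 s.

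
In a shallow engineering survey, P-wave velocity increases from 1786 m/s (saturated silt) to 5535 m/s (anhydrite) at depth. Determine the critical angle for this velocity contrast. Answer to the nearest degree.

Critical incidence: sin θ_c = V₁/V₂ = 1786/5535 = 0.3227.
θ_c = arcsin 0.3227 = 18.82°.

19°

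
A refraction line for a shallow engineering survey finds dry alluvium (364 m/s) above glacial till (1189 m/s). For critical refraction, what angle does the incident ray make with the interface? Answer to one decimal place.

Critical incidence: sin θ_c = V₁/V₂ = 364/1189 = 0.3061.
θ_c = arcsin 0.3061 = 17.83°.
Measured from the interface: 90° − 17.83° = 72.17°.

72.2°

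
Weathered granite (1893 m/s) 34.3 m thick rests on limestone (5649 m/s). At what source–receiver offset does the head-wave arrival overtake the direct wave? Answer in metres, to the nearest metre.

97 m

θ_c = arcsin(1893/5649) = 19.58°, so cos θ_c = 0.9422 and tᵢ = 2h cos θ_c/V₁ = 0.0341 s.
At crossover x/V₁ = x/V₂ + tᵢ ⇒ x = tᵢ/(1/V₁ − 1/V₂) = 0.03414/(5.2826e-04 − 1.7702e-04) = 97.21 m.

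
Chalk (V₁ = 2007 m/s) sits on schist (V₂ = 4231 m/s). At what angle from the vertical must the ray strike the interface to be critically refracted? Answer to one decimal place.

28.3°

Critical incidence: sin θ_c = V₁/V₂ = 2007/4231 = 0.4744.
θ_c = arcsin 0.4744 = 28.32°.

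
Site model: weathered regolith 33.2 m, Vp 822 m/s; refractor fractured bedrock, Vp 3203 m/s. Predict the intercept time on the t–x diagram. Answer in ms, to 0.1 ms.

tᵢ = 2h·√(V₂²−V₁²)/(V₁V₂).
√(V₂²−V₁²) = √(3203²−822²) = 3095.7 m/s.
tᵢ = 2·33.2·3095.7/(822·3203) = 0.07807 s.

78.1 ms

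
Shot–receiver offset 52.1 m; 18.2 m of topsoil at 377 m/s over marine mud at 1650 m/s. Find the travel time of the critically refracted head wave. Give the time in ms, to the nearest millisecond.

θ_c = arcsin(V₁/V₂) = arcsin(377/1650) = 13.21°, cos θ_c = 0.9735.
Intercept time tᵢ = 2h cos θ_c / V₁ = 2·18.2·0.9735/377 = 0.09400 s.
t = x/V₂ + tᵢ = 52.1/1650 + 0.09400 = 0.12557 s.

126 ms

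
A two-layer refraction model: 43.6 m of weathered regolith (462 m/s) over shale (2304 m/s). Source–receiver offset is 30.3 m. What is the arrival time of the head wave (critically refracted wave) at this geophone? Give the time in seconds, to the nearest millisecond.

t = x/V₂ + 2h·√(V₂²−V₁²)/(V₁V₂).
√(V₂²−V₁²) = √(2304²−462²) = 2257.2 m/s; delay term = 2·43.6·2257.2/(462·2304) = 0.18491 s.
t = 30.3/2304 + 0.18491 = 0.19806 s.

0.198 s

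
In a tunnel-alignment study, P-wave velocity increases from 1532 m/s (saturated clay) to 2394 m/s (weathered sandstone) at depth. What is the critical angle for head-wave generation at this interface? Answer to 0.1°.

Critical incidence: sin θ_c = V₁/V₂ = 1532/2394 = 0.6399.
θ_c = arcsin 0.6399 = 39.79°.

39.8°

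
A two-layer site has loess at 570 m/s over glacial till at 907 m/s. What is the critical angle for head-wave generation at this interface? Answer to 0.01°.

At critical incidence the refracted ray runs along the interface (θ₂ = 90°), so sin θ_c = V₁/V₂.
θ_c = arcsin(570/907) = arcsin 0.6284 = 38.94°.

38.94°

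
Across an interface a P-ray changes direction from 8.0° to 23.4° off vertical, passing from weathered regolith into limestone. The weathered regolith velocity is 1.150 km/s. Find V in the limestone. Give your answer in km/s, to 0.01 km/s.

3.28 km/s

Snell's law: sin 8.0°/V₁ = sin 23.4°/V₂.
V₂ = V₁·sin 23.4°/sin 8.0° = 1.150 × 2.8536 = 3.28 km/s.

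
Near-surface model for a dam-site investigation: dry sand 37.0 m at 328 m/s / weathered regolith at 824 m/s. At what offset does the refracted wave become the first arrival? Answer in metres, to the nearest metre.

θ_c = arcsin(328/824) = 23.46°, so cos θ_c = 0.9174 and tᵢ = 2h cos θ_c/V₁ = 0.2070 s.
At crossover x/V₁ = x/V₂ + tᵢ ⇒ x = tᵢ/(1/V₁ − 1/V₂) = 0.20697/(3.0488e-03 − 1.2136e-03) = 112.78 m.

113 m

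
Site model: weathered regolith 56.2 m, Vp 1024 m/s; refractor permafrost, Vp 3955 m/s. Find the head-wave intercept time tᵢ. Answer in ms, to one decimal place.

106.0 ms

tᵢ = 2h·√(V₂²−V₁²)/(V₁V₂).
√(V₂²−V₁²) = √(3955²−1024²) = 3820.1 m/s.
tᵢ = 2·56.2·3820.1/(1024·3955) = 0.10602 s.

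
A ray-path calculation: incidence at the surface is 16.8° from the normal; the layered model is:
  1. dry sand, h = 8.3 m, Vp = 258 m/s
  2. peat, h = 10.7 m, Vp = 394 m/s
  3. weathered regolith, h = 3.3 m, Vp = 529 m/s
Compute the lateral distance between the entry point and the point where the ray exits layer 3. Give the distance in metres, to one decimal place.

10.2 m

Ray parameter p = sin 16.8° / 258 m/s = 1.1203e-03 s/m.
Layer 1: θ = 16.80°; offset = 8.3·tan 16.80° = 2.506 m.
Layer 2: sin θ = p·394 = 0.4414 → θ = 26.19°; offset = 10.7·tan 26.19° = 5.263 m.
Layer 3: sin θ = p·529 = 0.5926 → θ = 36.34°; offset = 3.3·tan 36.34° = 2.428 m.
Σ offsets = 10.197 m.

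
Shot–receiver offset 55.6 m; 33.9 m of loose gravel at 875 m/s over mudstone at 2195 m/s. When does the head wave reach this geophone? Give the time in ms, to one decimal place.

θ_c = arcsin(V₁/V₂) = arcsin(875/2195) = 23.49°, cos θ_c = 0.9171.
Intercept time tᵢ = 2h cos θ_c / V₁ = 2·33.9·0.9171/875 = 0.07106 s.
t = x/V₂ + tᵢ = 55.6/2195 + 0.07106 = 0.09639 s.

96.4 ms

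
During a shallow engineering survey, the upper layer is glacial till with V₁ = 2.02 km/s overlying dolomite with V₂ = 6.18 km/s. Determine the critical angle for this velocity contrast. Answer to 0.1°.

At critical incidence the refracted ray runs along the interface (θ₂ = 90°), so sin θ_c = V₁/V₂.
θ_c = arcsin(2.02/6.18) = arcsin 0.3269 = 19.08°.

19.1°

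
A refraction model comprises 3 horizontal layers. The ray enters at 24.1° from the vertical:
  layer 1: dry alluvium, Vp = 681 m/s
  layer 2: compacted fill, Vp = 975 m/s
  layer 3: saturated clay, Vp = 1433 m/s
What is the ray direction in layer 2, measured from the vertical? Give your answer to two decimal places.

Ray parameter p = sin 24.1° / 681 = 5.9960e-04 s/m.
sin θ_2 = p·V_2 = 5.9960e-04 × 975 = 0.5846.
θ_2 = 35.78° from the vertical.

35.78°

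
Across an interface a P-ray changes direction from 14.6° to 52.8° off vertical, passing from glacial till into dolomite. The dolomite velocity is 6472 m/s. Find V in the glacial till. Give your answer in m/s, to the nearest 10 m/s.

sin 14.6° = 0.2521; sin 52.8° = 0.7965.
V₁ = V₂·(sin θ₁/sin θ₂) = 6472·(0.2521/0.7965) = 2048.13 m/s.

2050 m/s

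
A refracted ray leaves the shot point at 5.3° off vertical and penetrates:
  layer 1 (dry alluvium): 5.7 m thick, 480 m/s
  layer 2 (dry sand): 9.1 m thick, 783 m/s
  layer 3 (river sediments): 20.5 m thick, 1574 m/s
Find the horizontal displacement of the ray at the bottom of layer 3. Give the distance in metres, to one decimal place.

Ray parameter p = sin 5.3° / 480 m/s = 1.9244e-04 s/m.
Layer 1: θ = 5.30°; offset = 5.7·tan 5.30° = 0.529 m.
Layer 2: sin θ = p·783 = 0.1507 → θ = 8.67°; offset = 9.1·tan 8.67° = 1.387 m.
Layer 3: sin θ = p·1574 = 0.3029 → θ = 17.63°; offset = 20.5·tan 17.63° = 6.516 m.
Σ offsets = 8.431 m.

8.4 m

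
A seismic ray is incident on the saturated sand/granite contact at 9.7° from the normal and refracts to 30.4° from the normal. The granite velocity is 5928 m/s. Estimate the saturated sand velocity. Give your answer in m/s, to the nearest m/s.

sin 9.7° = 0.1685; sin 30.4° = 0.5060.
V₁ = V₂·(sin θ₁/sin θ₂) = 5928·(0.1685/0.5060) = 1973.79 m/s.

1974 m/s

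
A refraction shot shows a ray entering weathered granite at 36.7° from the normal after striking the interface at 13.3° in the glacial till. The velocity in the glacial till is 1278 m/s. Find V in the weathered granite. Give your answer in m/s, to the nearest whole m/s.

Snell's law: sin 13.3°/V₁ = sin 36.7°/V₂.
V₂ = V₁·sin 36.7°/sin 13.3° = 1278 × 2.5978 = 3320.00 m/s.

3320 m/s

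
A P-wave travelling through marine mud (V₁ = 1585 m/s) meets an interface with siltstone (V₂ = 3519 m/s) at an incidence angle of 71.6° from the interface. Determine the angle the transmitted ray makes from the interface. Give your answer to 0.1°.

45.5°

Convert to the normal: θ₁ = 90° − 71.6° = 18.4°.
Snell's law: sin θ₂ = (V₂/V₁)·sin θ₁ = (3519/1585)·sin 18.4° = 0.7008.
θ₂ = arcsin 0.7008 = 44.49° from the normal.
From the interface: 90° − 44.49° = 45.51°.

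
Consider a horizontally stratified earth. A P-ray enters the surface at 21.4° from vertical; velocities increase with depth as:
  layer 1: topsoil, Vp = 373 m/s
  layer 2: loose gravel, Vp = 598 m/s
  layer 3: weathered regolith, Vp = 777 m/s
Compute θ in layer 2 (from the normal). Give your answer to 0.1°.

35.8°

Snell's law across each interface conserves sin θ / V, so sin θ_2 = V_2·sin θ₁/V₁.
sin θ_2 = 598 × sin 21.4° / 373 = 0.5850.
θ_2 = arcsin 0.5850 = 35.80°.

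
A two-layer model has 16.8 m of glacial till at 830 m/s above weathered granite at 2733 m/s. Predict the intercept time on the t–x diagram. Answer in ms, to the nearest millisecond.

39 ms

tᵢ = 2h·√(V₂²−V₁²)/(V₁V₂).
√(V₂²−V₁²) = √(2733²−830²) = 2603.9 m/s.
tᵢ = 2·16.8·2603.9/(830·2733) = 0.03857 s.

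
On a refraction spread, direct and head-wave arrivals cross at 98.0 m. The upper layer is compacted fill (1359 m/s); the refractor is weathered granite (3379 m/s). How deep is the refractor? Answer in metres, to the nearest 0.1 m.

32.0 m

x_cross = 2h·√((V₂+V₁)/(V₂−V₁)) → h = x_cross / (2·√((V₂+V₁)/(V₂−V₁))).
√((V₂+V₁)/(V₂−V₁)) = √((3379+1359)/(3379−1359)) = 1.5315.
h = 98.0 / (2·1.5315) = 31.99 m.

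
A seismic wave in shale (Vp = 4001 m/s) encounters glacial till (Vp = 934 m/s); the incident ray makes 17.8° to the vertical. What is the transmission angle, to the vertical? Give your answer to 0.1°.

4.1°

sin θ₁/V₁ = sin θ₂/V₂ ⇒ sin θ₂ = 934·sin 17.8°/4001 = 934·0.3057/4001 = 0.0714.
θ₂ = sin⁻¹(0.0714) = 4.09° (from vertical).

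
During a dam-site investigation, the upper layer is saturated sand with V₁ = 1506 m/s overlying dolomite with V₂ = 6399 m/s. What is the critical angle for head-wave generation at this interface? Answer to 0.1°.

At critical incidence the refracted ray runs along the interface (θ₂ = 90°), so sin θ_c = V₁/V₂.
θ_c = arcsin(1506/6399) = arcsin 0.2353 = 13.61°.

13.6°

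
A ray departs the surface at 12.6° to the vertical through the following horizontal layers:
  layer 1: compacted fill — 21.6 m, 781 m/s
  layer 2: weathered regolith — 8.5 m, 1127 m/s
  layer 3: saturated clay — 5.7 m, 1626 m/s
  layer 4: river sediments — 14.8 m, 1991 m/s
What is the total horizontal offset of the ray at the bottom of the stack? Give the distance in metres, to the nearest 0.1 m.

Ray parameter p = sin 12.6° / 781 m/s = 2.7931e-04 s/m.
Layer 1: θ = 12.60°; offset = 21.6·tan 12.60° = 4.828 m.
Layer 2: sin θ = p·1127 = 0.3148 → θ = 18.35°; offset = 8.5·tan 18.35° = 2.819 m.
Layer 3: sin θ = p·1626 = 0.4542 → θ = 27.01°; offset = 5.7·tan 27.01° = 2.906 m.
Layer 4: sin θ = p·1991 = 0.5561 → θ = 33.79°; offset = 14.8·tan 33.79° = 9.903 m.
Σ offsets = 20.456 m.

20.5 m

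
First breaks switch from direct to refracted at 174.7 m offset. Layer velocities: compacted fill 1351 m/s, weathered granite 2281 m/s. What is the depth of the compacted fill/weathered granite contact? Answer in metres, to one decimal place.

h = (x_cross/2)·√((V₂−V₁)/(V₂+V₁)).
(V₂−V₁)/(V₂+V₁) = (2281−1351)/(2281+1351) = 0.2561; √ = 0.5060.
h = (174.7/2)·0.5060 = 44.20 m.

44.2 m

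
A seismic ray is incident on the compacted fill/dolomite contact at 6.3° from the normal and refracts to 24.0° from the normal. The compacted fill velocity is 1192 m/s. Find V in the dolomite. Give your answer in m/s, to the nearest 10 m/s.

4420 m/s

sin 6.3° = 0.1097; sin 24.0° = 0.4067.
V₂ = V₁·(sin θ₂/sin θ₁) = 1192·(0.4067/0.1097) = 4418.22 m/s.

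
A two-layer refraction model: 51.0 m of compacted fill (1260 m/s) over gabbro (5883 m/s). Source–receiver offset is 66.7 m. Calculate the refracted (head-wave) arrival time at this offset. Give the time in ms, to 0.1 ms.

90.4 ms

θ_c = arcsin(V₁/V₂) = arcsin(1260/5883) = 12.37°, cos θ_c = 0.9768.
Intercept time tᵢ = 2h cos θ_c / V₁ = 2·51.0·0.9768/1260 = 0.07907 s.
t = x/V₂ + tᵢ = 66.7/5883 + 0.07907 = 0.09041 s.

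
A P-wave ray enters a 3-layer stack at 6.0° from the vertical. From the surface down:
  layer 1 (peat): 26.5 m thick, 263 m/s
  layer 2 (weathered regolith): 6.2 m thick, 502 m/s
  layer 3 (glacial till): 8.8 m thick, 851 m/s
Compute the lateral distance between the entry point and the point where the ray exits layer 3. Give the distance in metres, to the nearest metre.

Ray parameter p = sin 6.0° / 263 m/s = 3.9745e-04 s/m.
Layer 1: θ = 6.00°; offset = 26.5·tan 6.00° = 2.785 m.
Layer 2: sin θ = p·502 = 0.1995 → θ = 11.51°; offset = 6.2·tan 11.51° = 1.262 m.
Layer 3: sin θ = p·851 = 0.3382 → θ = 19.77°; offset = 8.8·tan 19.77° = 3.163 m.
Summing the layer offsets gives 7.210 m.

7 m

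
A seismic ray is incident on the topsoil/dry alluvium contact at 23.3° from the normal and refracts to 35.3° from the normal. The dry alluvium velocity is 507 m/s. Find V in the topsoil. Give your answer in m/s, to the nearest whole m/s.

347 m/s

Snell's law: sin 23.3°/V₁ = sin 35.3°/V₂.
V₁ = V₂·sin 23.3°/sin 35.3° = 507 × 0.6845 = 347.04 m/s.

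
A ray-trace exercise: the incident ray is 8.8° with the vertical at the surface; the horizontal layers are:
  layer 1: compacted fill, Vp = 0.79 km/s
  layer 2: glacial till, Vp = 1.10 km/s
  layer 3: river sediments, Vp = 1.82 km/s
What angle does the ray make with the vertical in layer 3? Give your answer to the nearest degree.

21°

Snell's law across each interface conserves sin θ / V, so sin θ_3 = V_3·sin θ₁/V₁.
sin θ_3 = 1.82 × sin 8.8° / 0.79 = 0.3524.
θ_3 = 20.64° from the vertical.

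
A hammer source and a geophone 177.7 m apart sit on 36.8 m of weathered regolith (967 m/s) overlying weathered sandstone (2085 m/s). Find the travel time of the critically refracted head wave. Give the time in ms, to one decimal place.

θ_c = arcsin(V₁/V₂) = arcsin(967/2085) = 27.63°, cos θ_c = 0.8859.
Intercept time tᵢ = 2h cos θ_c / V₁ = 2·36.8·0.8859/967 = 0.06743 s.
t = x/V₂ + tᵢ = 177.7/2085 + 0.06743 = 0.15266 s.

152.7 ms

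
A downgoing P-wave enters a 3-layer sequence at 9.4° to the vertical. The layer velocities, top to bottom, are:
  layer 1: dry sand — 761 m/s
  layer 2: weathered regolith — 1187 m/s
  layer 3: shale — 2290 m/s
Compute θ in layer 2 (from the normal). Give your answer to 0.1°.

14.8°

Ray parameter p = sin 9.4° / 761 = 2.1462e-04 s/m.
sin θ_2 = p·V_2 = 2.1462e-04 × 1187 = 0.2548.
θ_2 = 14.76° from the vertical.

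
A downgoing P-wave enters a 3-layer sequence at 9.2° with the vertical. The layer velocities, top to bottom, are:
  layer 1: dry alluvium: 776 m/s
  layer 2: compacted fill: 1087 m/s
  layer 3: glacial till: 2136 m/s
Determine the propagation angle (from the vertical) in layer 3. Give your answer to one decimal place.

26.1°

Ray parameter p = sin 9.2° / 776 = 2.0603e-04 s/m.
sin θ_3 = p·V_3 = 2.0603e-04 × 2136 = 0.4401.
θ_3 = arcsin 0.4401 = 26.11°.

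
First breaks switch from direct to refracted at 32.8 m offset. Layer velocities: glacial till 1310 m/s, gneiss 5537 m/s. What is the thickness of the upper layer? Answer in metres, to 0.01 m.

x_cross = 2h·√((V₂+V₁)/(V₂−V₁)) → h = x_cross / (2·√((V₂+V₁)/(V₂−V₁))).
√((V₂+V₁)/(V₂−V₁)) = √((5537+1310)/(5537−1310)) = 1.2727.
h = 32.8 / (2·1.2727) = 12.89 m.

12.89 m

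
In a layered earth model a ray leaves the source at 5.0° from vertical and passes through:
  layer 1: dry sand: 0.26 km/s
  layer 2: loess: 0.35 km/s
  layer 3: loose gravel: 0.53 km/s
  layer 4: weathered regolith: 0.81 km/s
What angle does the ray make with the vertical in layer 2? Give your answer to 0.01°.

Ray parameter p = sin 5.0° / 0.26 = 3.3521e-01 s/km.
sin θ_2 = p·V_2 = 3.3521e-01 × 0.35 = 0.1173.
θ_2 = 6.74° from the vertical.

6.74°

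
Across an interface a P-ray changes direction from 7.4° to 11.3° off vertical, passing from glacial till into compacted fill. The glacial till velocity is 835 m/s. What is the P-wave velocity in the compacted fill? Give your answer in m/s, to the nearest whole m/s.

1270 m/s

sin 7.4° = 0.1288; sin 11.3° = 0.1959.
V₂ = V₁·(sin θ₂/sin θ₁) = 835·(0.1959/0.1288) = 1270.35 m/s.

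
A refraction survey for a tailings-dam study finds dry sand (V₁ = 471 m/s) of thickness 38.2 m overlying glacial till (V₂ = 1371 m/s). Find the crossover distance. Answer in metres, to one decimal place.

109.3 m

θ_c = arcsin(471/1371) = 20.09°, so cos θ_c = 0.9391 and tᵢ = 2h cos θ_c/V₁ = 0.1523 s.
At crossover x/V₁ = x/V₂ + tᵢ ⇒ x = tᵢ/(1/V₁ − 1/V₂) = 0.15234/(2.1231e-03 − 7.2939e-04) = 109.30 m.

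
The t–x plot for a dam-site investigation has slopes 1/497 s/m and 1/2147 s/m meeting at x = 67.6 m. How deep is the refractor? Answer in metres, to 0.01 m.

26.70 m

h = (x_cross/2)·√((V₂−V₁)/(V₂+V₁)).
(V₂−V₁)/(V₂+V₁) = (2147−497)/(2147+497) = 0.6241; √ = 0.7900.
h = (67.6/2)·0.7900 = 26.70 m.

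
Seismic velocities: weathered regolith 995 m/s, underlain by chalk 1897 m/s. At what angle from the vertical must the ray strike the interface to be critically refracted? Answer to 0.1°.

31.6°

Critical incidence: sin θ_c = V₁/V₂ = 995/1897 = 0.5245.
θ_c = arcsin 0.5245 = 31.64°.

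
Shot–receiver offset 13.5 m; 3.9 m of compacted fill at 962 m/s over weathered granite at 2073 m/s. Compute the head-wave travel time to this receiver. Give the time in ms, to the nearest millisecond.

14 ms

t = x/V₂ + 2h·√(V₂²−V₁²)/(V₁V₂).
√(V₂²−V₁²) = √(2073²−962²) = 1836.3 m/s; delay term = 2·3.9·1836.3/(962·2073) = 0.00718 s.
t = 13.5/2073 + 0.00718 = 0.01369 s.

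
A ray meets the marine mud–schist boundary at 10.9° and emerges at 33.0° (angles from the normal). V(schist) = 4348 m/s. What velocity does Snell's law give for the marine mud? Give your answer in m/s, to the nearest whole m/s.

Snell's law: sin 10.9°/V₁ = sin 33.0°/V₂.
V₁ = V₂·sin 10.9°/sin 33.0° = 4348 × 0.3472 = 1509.60 m/s.

1510 m/s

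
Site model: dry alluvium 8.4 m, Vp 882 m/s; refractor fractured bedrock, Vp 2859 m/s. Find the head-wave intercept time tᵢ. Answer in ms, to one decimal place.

θ_c = arcsin(V₁/V₂) = arcsin(882/2859) = 17.97°; cos θ_c = 0.9512.
tᵢ = 2h·cos θ_c / V₁ = 2·8.4·0.9512 / 882 = 0.01812 s.

18.1 ms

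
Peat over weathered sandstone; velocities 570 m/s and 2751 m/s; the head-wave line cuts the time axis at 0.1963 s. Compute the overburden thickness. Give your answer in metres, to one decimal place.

57.2 m

h = tᵢ·V₁·V₂ / (2·√(V₂²−V₁²)).
√(V₂²−V₁²) = √(2751² − 570²) = 2691.3 m/s.
h = 0.1963 s × 570 × 2751 / (2 × 2691.3) = 57.19 m.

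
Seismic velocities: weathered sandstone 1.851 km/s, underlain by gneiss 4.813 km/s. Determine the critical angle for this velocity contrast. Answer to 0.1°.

At critical incidence the refracted ray runs along the interface (θ₂ = 90°), so sin θ_c = V₁/V₂.
θ_c = arcsin(1.851/4.813) = arcsin 0.3846 = 22.62°.

22.6°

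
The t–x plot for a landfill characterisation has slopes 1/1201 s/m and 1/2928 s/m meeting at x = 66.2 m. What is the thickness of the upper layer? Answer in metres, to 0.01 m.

21.41 m

x_cross = 2h·√((V₂+V₁)/(V₂−V₁)) → h = x_cross / (2·√((V₂+V₁)/(V₂−V₁))).
√((V₂+V₁)/(V₂−V₁)) = √((2928+1201)/(2928−1201)) = 1.5462.
h = 66.2 / (2·1.5462) = 21.41 m.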